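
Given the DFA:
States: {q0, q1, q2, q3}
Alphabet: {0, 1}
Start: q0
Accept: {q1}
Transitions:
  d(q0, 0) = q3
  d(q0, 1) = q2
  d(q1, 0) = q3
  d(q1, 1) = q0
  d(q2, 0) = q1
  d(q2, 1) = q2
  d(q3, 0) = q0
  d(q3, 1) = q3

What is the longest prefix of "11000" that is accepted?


Run the DFA, marking each prefix where the state is accepting:
  "" -> q0 [reject]
  "1" -> q2 [reject]
  "11" -> q2 [reject]
  "110" -> q1 [accept]
  "1100" -> q3 [reject]
  "11000" -> q0 [reject]

"110"


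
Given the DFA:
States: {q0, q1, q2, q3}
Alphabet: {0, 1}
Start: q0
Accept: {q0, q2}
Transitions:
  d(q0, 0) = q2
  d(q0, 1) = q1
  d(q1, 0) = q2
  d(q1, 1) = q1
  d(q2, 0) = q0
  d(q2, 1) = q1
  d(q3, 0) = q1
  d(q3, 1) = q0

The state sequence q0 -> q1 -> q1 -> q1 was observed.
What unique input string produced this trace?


Trace back each transition to find the symbol:
  q0 --[1]--> q1
  q1 --[1]--> q1
  q1 --[1]--> q1

"111"


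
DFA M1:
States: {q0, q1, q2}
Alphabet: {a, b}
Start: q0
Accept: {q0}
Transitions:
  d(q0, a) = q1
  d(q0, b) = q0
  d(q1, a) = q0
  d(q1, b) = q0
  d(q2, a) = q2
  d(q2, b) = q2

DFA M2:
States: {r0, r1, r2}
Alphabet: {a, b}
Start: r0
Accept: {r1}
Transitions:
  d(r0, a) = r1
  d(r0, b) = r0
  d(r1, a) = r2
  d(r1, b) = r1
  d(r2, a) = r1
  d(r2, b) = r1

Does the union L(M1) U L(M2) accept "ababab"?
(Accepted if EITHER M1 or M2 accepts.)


M1: final=q0 accepted=True
M2: final=r1 accepted=True

Yes, union accepts


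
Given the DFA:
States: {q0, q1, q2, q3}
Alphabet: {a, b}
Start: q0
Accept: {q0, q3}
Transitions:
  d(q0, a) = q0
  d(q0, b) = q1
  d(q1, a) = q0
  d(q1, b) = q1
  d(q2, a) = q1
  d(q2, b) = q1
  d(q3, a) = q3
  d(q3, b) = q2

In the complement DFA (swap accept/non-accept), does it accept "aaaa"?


Trace: q0 -> q0 -> q0 -> q0 -> q0
Final: q0
Original accept: {q0, q3}
Complement: q0 is in original accept

No, complement rejects (original accepts)


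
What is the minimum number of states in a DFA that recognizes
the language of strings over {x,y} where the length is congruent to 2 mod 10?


States track (length) mod 10.
Need 10 states: one per remainder 0..9; accept = remainder 2.

10


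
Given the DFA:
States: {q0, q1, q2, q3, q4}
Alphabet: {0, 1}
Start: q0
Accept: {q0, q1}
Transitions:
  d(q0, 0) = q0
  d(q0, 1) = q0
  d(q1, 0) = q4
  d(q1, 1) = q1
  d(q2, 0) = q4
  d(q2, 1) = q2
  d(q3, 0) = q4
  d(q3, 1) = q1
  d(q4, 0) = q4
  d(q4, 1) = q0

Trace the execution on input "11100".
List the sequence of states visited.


Input: 11100
d(q0, 1) = q0
d(q0, 1) = q0
d(q0, 1) = q0
d(q0, 0) = q0
d(q0, 0) = q0


q0 -> q0 -> q0 -> q0 -> q0 -> q0


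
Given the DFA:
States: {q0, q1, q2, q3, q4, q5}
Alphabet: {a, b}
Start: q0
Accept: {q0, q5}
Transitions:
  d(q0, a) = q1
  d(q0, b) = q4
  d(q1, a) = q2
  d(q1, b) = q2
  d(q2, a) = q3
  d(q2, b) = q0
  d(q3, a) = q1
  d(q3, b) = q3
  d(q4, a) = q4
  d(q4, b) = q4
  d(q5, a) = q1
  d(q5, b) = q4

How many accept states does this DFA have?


Accept states listed: {q0, q5}
Counting: q0(1) q5(2)

2


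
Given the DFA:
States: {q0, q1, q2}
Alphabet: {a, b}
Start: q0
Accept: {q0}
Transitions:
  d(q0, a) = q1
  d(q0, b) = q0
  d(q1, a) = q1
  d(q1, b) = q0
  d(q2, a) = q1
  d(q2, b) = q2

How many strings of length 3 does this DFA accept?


Enumerating all length-3 strings:
  "aaa" -> q1 [reject]
  "aab" -> q0 [accept]
  "aba" -> q1 [reject]
  "abb" -> q0 [accept]
  "baa" -> q1 [reject]
  "bab" -> q0 [accept]
  "bba" -> q1 [reject]
  "bbb" -> q0 [accept]

4 out of 8


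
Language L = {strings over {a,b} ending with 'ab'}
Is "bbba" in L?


last two symbols = 'ba'

No, "bbba" is not in L


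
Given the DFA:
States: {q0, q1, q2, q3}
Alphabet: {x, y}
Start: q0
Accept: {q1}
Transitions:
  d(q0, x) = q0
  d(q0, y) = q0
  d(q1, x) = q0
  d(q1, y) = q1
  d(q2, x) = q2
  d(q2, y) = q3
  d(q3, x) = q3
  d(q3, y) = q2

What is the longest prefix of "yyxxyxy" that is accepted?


Run the DFA, marking each prefix where the state is accepting:
  "" -> q0 [reject]
  "y" -> q0 [reject]
  "yy" -> q0 [reject]
  "yyx" -> q0 [reject]
  "yyxx" -> q0 [reject]
  "yyxxy" -> q0 [reject]
  "yyxxyx" -> q0 [reject]
  "yyxxyxy" -> q0 [reject]

No prefix is accepted


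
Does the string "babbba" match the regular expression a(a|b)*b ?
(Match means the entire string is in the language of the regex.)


|string| = 6; first = 'b'; last = 'a'

No, "babbba" does not match a(a|b)*b


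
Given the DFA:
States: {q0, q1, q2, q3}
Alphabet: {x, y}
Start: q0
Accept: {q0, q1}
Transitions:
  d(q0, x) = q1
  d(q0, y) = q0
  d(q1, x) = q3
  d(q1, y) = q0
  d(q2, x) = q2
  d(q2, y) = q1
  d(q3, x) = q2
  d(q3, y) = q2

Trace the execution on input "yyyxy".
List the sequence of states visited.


Input: yyyxy
d(q0, y) = q0
d(q0, y) = q0
d(q0, y) = q0
d(q0, x) = q1
d(q1, y) = q0


q0 -> q0 -> q0 -> q0 -> q1 -> q0


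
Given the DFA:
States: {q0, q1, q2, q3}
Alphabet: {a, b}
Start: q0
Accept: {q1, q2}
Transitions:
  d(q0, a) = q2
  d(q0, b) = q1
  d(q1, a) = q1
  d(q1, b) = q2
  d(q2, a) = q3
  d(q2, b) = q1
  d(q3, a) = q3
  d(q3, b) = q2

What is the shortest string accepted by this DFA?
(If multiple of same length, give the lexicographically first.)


BFS by string length (lex-first path to each state shown):
  len 0: q0<-""
  len 1: q1<-"b", q2<-"a"
Found accept state at length 1.

"a"


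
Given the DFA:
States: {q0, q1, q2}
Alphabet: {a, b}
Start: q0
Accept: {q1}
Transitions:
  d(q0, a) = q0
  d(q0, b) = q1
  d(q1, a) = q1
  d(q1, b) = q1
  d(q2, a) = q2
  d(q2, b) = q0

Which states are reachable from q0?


BFS from q0:
  layer 0: {q0}
  layer 1: {q1}

{q0, q1}


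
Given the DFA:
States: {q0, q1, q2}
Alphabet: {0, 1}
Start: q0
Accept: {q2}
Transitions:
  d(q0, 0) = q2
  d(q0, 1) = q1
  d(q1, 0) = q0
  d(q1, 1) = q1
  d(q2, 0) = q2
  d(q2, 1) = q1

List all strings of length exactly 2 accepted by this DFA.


All strings of length 2: 4 total
Accepted: 1

"00"


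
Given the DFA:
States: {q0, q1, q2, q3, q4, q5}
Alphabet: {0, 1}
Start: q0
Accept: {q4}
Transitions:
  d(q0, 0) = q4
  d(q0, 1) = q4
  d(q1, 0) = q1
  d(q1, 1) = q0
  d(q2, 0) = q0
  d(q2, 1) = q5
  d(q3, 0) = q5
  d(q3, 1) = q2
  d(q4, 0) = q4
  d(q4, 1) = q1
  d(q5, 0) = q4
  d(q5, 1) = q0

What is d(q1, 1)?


Looking up transition d(q1, 1)

q0


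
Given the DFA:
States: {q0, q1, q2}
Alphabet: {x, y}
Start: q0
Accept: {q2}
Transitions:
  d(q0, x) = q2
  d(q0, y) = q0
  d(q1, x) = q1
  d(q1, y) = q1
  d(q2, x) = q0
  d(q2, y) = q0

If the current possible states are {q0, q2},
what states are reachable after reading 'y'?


Apply transition on 'y' from each current state:
  d(q0, y) = q0
  d(q2, y) = q0

{q0}


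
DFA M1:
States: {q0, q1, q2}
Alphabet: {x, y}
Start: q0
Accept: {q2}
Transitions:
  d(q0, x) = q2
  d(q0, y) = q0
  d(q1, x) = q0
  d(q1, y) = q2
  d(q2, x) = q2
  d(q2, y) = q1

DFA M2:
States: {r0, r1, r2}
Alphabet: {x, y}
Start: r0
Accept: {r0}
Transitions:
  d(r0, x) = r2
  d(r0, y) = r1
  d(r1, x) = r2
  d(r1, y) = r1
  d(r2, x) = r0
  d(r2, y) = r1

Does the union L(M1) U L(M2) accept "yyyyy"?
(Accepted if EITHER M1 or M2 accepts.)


M1: final=q0 accepted=False
M2: final=r1 accepted=False

No, union rejects (neither accepts)


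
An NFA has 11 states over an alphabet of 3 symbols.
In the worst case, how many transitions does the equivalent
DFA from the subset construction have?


Subset construction: one DFA state per subset of NFA states = 2^11 = 2048 states.
Each DFA state has 3 outgoing transitions: 2048 * 3 = 6144

6144


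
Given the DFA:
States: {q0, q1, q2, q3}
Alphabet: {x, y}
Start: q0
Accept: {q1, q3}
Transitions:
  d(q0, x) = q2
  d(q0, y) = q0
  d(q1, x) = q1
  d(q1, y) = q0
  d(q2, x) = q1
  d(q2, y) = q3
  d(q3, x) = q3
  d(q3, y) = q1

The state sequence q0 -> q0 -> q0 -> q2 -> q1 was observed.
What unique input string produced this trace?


Trace back each transition to find the symbol:
  q0 --[y]--> q0
  q0 --[y]--> q0
  q0 --[x]--> q2
  q2 --[x]--> q1

"yyxx"


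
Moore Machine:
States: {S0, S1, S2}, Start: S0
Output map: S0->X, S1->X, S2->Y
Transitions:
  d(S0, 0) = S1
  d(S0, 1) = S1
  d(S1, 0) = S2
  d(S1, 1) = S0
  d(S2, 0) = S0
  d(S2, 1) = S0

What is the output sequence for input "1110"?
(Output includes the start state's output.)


Start: S0 (output X)
  --1--> S1 (output X)
  --1--> S0 (output X)
  --1--> S1 (output X)
  --0--> S2 (output Y)

"XXXXY"


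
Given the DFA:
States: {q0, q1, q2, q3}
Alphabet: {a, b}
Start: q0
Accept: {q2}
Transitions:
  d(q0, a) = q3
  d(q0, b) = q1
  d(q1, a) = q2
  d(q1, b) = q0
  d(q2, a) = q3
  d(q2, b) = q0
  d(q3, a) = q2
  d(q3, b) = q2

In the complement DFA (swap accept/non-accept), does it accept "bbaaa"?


Trace: q0 -> q1 -> q0 -> q3 -> q2 -> q3
Final: q3
Original accept: {q2}
Complement: q3 is not in original accept

Yes, complement accepts (original rejects)


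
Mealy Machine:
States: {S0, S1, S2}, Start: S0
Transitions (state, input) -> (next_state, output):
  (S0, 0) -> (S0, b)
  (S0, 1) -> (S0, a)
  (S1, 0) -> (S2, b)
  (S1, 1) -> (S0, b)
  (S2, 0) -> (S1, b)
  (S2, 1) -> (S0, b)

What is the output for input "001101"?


Step-by-step:
  (S0, 0) -> (S0, b)
  (S0, 0) -> (S0, b)
  (S0, 1) -> (S0, a)
  (S0, 1) -> (S0, a)
  (S0, 0) -> (S0, b)
  (S0, 1) -> (S0, a)

"bbaaba"


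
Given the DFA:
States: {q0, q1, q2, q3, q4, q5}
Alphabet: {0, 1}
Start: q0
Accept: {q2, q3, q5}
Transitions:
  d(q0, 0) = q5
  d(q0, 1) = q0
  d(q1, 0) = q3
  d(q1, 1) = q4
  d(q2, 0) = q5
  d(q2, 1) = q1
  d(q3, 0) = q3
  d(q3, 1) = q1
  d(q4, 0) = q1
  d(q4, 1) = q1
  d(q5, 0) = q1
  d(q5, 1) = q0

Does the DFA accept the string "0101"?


Trace: q0 -> q5 -> q0 -> q5 -> q0
Final state: q0
Accept states: {q2, q3, q5}

No, rejected (final state q0 is not an accept state)


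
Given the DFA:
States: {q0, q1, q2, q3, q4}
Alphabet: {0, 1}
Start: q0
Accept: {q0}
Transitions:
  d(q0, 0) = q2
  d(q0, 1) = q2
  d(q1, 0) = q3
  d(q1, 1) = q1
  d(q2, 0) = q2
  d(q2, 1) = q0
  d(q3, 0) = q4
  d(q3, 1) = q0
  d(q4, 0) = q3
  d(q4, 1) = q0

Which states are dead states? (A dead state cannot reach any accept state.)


Forward reachability from each state:
  q0 -> reaches accept state q0 (live)
  q1 -> reaches accept state q0 (live)
  q2 -> reaches accept state q0 (live)
  q3 -> reaches accept state q0 (live)
  q4 -> reaches accept state q0 (live)

None (all states can reach an accept state)


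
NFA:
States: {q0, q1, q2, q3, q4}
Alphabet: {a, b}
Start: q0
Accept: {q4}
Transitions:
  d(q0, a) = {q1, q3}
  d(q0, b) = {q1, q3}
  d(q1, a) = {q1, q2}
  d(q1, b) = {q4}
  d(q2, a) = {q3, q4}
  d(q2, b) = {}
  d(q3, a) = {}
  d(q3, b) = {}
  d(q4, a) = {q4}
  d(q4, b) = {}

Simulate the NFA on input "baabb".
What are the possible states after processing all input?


Start: {q0}
  --b--> {q1, q3}
  --a--> {q1, q2}
  --a--> {q1, q2, q3, q4}
  --b--> {q4}
  --b--> {}

{} (empty set, no valid transitions)


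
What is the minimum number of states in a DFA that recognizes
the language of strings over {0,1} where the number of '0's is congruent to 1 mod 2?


States track (count of '0') mod 2.
Need 2 states: one per remainder 0..1; accept = remainder 1.

2


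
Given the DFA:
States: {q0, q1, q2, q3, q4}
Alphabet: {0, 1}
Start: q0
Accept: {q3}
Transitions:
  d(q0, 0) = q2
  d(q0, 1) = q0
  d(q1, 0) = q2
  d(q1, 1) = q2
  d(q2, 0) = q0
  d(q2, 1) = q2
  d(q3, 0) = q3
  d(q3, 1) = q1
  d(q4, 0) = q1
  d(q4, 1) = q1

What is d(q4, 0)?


Looking up transition d(q4, 0)

q1


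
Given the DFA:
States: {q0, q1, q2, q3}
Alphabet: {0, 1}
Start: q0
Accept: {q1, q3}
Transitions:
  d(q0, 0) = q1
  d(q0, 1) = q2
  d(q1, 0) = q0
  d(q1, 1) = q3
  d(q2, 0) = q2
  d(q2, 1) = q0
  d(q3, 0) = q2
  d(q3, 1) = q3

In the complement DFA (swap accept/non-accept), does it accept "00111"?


Trace: q0 -> q1 -> q0 -> q2 -> q0 -> q2
Final: q2
Original accept: {q1, q3}
Complement: q2 is not in original accept

Yes, complement accepts (original rejects)


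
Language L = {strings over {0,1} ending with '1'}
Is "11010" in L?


last symbol = '0'

No, "11010" is not in L


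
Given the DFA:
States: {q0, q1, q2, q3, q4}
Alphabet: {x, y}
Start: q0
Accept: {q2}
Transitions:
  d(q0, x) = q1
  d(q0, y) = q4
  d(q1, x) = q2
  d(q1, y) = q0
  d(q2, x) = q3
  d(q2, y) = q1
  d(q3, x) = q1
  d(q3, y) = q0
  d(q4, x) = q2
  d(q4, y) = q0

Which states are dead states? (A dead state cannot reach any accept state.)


Forward reachability from each state:
  q0 -> reaches accept state q2 (live)
  q1 -> reaches accept state q2 (live)
  q2 -> reaches accept state q2 (live)
  q3 -> reaches accept state q2 (live)
  q4 -> reaches accept state q2 (live)

None (all states can reach an accept state)


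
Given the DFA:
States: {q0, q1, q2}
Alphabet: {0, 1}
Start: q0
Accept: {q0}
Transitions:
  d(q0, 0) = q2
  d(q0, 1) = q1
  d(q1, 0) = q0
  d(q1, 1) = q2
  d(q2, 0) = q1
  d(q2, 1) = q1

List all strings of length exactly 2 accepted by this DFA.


All strings of length 2: 4 total
Accepted: 1

"10"


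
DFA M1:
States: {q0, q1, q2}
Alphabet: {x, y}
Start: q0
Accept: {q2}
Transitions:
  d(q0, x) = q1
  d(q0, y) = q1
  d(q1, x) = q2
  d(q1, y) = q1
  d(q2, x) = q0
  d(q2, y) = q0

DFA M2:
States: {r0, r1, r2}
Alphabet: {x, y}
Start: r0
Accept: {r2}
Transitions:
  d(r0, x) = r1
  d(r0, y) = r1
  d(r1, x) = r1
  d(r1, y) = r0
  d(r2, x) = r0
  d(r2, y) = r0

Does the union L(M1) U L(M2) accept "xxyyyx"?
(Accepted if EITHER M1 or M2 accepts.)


M1: final=q2 accepted=True
M2: final=r1 accepted=False

Yes, union accepts


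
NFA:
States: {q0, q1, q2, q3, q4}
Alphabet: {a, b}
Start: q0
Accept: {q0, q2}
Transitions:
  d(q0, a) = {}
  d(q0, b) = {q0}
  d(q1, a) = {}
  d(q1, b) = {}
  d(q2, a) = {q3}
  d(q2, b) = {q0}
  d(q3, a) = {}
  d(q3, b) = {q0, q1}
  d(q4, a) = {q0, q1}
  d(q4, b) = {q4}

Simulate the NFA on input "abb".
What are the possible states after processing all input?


Start: {q0}
  --a--> {}
  --b--> {}
  --b--> {}

{} (empty set, no valid transitions)


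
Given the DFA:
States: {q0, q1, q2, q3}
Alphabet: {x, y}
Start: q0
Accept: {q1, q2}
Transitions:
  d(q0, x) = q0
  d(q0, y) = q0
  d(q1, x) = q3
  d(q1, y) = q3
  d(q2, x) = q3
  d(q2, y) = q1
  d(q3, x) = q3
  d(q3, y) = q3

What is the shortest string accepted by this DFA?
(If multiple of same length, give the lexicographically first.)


BFS by string length (lex-first path to each state shown):
  len 0: q0<-""
  len 1: q0<-"x"
  len 2: q0<-"xx"
  len 3: q0<-"xxx"
  len 4: q0<-"xxxx"
  len 5: q0<-"xxxxx"
  len 6: q0<-"xxxxxx"
  len 7: q0<-"xxxxxxx"
  len 8: q0<-"xxxxxxxx"

No string accepted (empty language)


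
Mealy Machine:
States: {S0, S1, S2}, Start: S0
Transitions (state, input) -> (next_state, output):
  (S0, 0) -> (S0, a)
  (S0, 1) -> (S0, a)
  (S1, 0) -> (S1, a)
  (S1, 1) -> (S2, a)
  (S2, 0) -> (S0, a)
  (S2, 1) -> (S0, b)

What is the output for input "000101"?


Step-by-step:
  (S0, 0) -> (S0, a)
  (S0, 0) -> (S0, a)
  (S0, 0) -> (S0, a)
  (S0, 1) -> (S0, a)
  (S0, 0) -> (S0, a)
  (S0, 1) -> (S0, a)

"aaaaaa"


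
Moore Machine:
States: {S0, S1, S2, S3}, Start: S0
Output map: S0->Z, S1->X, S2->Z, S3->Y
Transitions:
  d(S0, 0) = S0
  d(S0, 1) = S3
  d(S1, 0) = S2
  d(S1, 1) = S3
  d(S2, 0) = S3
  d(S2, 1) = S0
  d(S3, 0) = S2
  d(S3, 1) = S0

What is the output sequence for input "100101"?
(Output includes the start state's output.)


Start: S0 (output Z)
  --1--> S3 (output Y)
  --0--> S2 (output Z)
  --0--> S3 (output Y)
  --1--> S0 (output Z)
  --0--> S0 (output Z)
  --1--> S3 (output Y)

"ZYZYZZY"


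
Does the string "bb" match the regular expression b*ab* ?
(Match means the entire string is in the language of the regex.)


|string| = 2; first = 'b'; last = 'b'

No, "bb" does not match b*ab*


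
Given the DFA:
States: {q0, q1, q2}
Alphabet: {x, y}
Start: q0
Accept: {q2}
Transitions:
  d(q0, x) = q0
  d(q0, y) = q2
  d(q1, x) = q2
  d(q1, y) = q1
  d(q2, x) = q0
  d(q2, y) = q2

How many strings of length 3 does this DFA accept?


Enumerating all length-3 strings:
  "xxx" -> q0 [reject]
  "xxy" -> q2 [accept]
  "xyx" -> q0 [reject]
  "xyy" -> q2 [accept]
  "yxx" -> q0 [reject]
  "yxy" -> q2 [accept]
  "yyx" -> q0 [reject]
  "yyy" -> q2 [accept]

4 out of 8


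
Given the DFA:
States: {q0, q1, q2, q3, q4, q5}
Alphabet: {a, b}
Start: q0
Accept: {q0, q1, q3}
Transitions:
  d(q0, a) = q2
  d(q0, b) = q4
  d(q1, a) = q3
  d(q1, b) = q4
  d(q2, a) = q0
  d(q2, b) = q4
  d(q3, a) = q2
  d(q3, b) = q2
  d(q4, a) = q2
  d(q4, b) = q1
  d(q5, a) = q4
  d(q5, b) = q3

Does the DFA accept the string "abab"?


Trace: q0 -> q2 -> q4 -> q2 -> q4
Final state: q4
Accept states: {q0, q1, q3}

No, rejected (final state q4 is not an accept state)


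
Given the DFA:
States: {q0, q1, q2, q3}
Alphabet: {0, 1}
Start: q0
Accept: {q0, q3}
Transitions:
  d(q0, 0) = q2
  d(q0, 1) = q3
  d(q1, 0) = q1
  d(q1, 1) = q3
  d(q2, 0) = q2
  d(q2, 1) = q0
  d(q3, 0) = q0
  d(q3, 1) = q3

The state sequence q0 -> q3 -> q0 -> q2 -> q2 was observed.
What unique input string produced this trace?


Trace back each transition to find the symbol:
  q0 --[1]--> q3
  q3 --[0]--> q0
  q0 --[0]--> q2
  q2 --[0]--> q2

"1000"


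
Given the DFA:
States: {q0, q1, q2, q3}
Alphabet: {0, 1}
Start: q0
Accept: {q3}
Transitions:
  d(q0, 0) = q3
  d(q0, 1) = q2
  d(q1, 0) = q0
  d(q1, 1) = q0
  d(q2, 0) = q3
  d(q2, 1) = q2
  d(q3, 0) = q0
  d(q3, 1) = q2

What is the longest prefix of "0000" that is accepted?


Run the DFA, marking each prefix where the state is accepting:
  "" -> q0 [reject]
  "0" -> q3 [accept]
  "00" -> q0 [reject]
  "000" -> q3 [accept]
  "0000" -> q0 [reject]

"000"


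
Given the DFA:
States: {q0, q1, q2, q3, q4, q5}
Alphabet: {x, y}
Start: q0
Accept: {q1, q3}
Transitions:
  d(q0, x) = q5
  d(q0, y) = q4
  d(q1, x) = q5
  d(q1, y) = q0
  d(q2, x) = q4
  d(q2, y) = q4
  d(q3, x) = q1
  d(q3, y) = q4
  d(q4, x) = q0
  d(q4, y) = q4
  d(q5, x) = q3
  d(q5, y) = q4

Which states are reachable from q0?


BFS from q0:
  layer 0: {q0}
  layer 1: {q4, q5}
  layer 2: {q3}
  layer 3: {q1}

{q0, q1, q3, q4, q5}


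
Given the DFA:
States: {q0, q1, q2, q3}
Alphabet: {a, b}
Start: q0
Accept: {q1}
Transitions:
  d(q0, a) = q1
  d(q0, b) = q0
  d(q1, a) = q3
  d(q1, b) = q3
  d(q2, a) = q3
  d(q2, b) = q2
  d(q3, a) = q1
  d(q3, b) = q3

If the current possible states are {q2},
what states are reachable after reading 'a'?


Apply transition on 'a' from each current state:
  d(q2, a) = q3

{q3}


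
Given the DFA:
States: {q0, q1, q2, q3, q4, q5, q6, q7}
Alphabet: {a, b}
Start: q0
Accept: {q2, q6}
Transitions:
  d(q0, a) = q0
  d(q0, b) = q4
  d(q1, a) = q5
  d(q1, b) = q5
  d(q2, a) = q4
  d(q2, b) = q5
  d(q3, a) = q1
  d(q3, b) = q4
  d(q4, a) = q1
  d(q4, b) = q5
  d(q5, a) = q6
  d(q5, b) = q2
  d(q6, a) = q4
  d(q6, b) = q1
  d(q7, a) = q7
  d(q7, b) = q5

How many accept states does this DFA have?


Accept states listed: {q2, q6}
Counting: q2(1) q6(2)

2


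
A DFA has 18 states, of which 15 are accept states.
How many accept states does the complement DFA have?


Complement swaps accept and non-accept states.
18 - 15 = 3

3


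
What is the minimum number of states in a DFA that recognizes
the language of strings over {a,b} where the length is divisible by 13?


States track (length) mod 13.
Need 13 states: one per remainder 0..12; accept = remainder 0.

13


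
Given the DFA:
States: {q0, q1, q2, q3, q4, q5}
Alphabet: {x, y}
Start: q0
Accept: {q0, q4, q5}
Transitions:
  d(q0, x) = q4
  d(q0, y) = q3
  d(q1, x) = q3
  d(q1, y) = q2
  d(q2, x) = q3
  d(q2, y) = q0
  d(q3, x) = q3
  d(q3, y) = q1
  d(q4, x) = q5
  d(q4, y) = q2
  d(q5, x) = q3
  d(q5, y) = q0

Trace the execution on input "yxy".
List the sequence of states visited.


Input: yxy
d(q0, y) = q3
d(q3, x) = q3
d(q3, y) = q1


q0 -> q3 -> q3 -> q1


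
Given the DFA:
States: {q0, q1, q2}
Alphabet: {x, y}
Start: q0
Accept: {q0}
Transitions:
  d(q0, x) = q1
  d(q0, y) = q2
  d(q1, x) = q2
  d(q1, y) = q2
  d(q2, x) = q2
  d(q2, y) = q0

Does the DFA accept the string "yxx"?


Trace: q0 -> q2 -> q2 -> q2
Final state: q2
Accept states: {q0}

No, rejected (final state q2 is not an accept state)


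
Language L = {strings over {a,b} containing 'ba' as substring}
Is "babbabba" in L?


'ba' occurs at index 0

Yes, "babbabba" is in L


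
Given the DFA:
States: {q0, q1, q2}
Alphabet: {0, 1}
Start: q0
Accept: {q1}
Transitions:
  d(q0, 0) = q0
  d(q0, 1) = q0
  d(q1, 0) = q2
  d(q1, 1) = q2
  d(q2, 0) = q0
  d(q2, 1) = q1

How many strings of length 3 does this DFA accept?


Enumerating all length-3 strings:
  "000" -> q0 [reject]
  "001" -> q0 [reject]
  "010" -> q0 [reject]
  "011" -> q0 [reject]
  "100" -> q0 [reject]
  "101" -> q0 [reject]
  "110" -> q0 [reject]
  "111" -> q0 [reject]

0 out of 8


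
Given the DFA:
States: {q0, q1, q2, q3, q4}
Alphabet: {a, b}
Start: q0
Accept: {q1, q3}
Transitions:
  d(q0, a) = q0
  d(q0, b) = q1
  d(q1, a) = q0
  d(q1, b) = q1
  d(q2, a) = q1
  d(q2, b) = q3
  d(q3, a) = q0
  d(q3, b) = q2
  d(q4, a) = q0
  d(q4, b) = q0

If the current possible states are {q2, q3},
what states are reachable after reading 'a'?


Apply transition on 'a' from each current state:
  d(q2, a) = q1
  d(q3, a) = q0

{q0, q1}


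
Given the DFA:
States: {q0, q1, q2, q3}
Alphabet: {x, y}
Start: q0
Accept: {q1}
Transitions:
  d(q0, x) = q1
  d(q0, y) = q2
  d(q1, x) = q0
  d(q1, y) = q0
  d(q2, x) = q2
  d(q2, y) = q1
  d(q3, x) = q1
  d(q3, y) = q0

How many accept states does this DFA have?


Accept states listed: {q1}
Counting: q1(1)

1


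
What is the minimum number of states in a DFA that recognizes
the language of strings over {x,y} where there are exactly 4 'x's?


States: count = 0, 1, ..., 4 (that's 5 states), plus a dead state for count > 4.
Total: 5 + 1 = 6. Accept = count-4 state.

6


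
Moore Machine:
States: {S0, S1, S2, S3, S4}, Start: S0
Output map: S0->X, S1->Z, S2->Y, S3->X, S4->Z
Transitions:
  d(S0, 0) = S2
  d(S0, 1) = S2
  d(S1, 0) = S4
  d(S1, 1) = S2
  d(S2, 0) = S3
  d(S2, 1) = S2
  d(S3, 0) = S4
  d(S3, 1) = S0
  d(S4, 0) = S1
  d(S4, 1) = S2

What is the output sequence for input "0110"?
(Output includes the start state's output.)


Start: S0 (output X)
  --0--> S2 (output Y)
  --1--> S2 (output Y)
  --1--> S2 (output Y)
  --0--> S3 (output X)

"XYYYX"


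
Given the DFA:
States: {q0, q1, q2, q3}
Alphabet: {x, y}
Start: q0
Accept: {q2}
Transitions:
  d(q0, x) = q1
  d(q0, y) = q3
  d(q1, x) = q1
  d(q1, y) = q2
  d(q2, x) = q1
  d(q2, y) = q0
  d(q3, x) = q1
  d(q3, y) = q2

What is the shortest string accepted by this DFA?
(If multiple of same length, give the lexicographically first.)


BFS by string length (lex-first path to each state shown):
  len 0: q0<-""
  len 1: q1<-"x", q3<-"y"
  len 2: q1<-"xx", q2<-"xy"
Found accept state at length 2.

"xy"


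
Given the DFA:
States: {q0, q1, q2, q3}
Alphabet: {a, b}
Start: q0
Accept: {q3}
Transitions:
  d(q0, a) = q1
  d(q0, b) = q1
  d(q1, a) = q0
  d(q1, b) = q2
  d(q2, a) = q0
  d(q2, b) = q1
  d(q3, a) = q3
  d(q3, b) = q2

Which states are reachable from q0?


BFS from q0:
  layer 0: {q0}
  layer 1: {q1}
  layer 2: {q2}

{q0, q1, q2}


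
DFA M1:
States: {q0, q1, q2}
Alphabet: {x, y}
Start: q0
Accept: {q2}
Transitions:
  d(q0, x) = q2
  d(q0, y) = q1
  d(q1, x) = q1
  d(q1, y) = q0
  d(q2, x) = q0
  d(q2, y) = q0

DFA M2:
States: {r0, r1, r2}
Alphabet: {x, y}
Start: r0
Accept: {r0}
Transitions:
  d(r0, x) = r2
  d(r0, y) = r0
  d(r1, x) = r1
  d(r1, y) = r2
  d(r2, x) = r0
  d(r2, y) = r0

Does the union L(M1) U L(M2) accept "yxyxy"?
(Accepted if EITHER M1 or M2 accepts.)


M1: final=q0 accepted=False
M2: final=r0 accepted=True

Yes, union accepts


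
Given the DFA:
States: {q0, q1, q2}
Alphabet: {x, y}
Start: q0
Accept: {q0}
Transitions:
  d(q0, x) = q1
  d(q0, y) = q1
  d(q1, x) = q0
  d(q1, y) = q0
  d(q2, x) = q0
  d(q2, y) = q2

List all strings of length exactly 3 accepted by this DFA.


All strings of length 3: 8 total
Accepted: 0

None


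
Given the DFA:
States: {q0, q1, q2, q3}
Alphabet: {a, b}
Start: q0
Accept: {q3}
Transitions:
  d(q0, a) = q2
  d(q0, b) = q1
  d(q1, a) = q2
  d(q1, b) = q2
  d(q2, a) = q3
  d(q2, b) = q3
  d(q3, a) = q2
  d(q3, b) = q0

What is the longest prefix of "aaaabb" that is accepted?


Run the DFA, marking each prefix where the state is accepting:
  "" -> q0 [reject]
  "a" -> q2 [reject]
  "aa" -> q3 [accept]
  "aaa" -> q2 [reject]
  "aaaa" -> q3 [accept]
  "aaaab" -> q0 [reject]
  "aaaabb" -> q1 [reject]

"aaaa"


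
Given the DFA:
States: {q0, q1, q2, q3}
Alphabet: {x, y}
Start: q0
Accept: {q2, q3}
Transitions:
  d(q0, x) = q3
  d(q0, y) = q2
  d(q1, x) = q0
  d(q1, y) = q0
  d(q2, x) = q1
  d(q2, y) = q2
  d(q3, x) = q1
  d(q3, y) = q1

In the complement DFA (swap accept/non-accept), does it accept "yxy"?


Trace: q0 -> q2 -> q1 -> q0
Final: q0
Original accept: {q2, q3}
Complement: q0 is not in original accept

Yes, complement accepts (original rejects)


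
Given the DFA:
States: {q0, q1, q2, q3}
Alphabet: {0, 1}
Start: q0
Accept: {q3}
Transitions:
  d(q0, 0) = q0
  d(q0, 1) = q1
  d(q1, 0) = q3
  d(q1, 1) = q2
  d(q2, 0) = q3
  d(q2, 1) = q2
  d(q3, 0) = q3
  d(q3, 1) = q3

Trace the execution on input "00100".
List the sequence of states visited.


Input: 00100
d(q0, 0) = q0
d(q0, 0) = q0
d(q0, 1) = q1
d(q1, 0) = q3
d(q3, 0) = q3


q0 -> q0 -> q0 -> q1 -> q3 -> q3


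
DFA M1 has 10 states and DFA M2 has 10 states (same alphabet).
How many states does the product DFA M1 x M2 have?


Product construction pairs every M1 state with every M2 state.
10 * 10 = 100

100


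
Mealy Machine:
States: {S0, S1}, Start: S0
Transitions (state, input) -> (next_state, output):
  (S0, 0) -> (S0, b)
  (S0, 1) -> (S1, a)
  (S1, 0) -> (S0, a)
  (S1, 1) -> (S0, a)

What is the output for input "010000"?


Step-by-step:
  (S0, 0) -> (S0, b)
  (S0, 1) -> (S1, a)
  (S1, 0) -> (S0, a)
  (S0, 0) -> (S0, b)
  (S0, 0) -> (S0, b)
  (S0, 0) -> (S0, b)

"baabbb"


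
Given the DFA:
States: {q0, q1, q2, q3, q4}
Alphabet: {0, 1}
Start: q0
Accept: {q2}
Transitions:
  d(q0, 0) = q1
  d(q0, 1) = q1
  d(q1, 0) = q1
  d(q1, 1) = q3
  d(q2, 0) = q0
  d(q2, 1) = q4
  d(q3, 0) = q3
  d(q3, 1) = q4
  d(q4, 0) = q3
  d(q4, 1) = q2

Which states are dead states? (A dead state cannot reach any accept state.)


Forward reachability from each state:
  q0 -> reaches accept state q2 (live)
  q1 -> reaches accept state q2 (live)
  q2 -> reaches accept state q2 (live)
  q3 -> reaches accept state q2 (live)
  q4 -> reaches accept state q2 (live)

None (all states can reach an accept state)


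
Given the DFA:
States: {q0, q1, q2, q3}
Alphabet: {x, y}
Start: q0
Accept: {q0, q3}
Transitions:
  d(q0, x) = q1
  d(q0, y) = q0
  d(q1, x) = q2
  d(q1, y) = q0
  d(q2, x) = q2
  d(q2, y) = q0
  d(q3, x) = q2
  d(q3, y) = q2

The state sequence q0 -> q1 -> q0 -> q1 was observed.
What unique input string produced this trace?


Trace back each transition to find the symbol:
  q0 --[x]--> q1
  q1 --[y]--> q0
  q0 --[x]--> q1

"xyx"


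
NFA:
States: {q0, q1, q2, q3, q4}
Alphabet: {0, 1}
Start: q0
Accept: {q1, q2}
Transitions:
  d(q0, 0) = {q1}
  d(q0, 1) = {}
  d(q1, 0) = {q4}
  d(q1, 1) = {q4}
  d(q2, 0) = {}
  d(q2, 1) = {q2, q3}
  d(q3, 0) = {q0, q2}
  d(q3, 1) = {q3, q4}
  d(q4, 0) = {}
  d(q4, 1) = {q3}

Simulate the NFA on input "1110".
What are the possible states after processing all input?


Start: {q0}
  --1--> {}
  --1--> {}
  --1--> {}
  --0--> {}

{} (empty set, no valid transitions)


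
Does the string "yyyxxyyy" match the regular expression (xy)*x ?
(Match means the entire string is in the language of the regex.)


|string| = 8; first = 'y'; last = 'y'

No, "yyyxxyyy" does not match (xy)*x


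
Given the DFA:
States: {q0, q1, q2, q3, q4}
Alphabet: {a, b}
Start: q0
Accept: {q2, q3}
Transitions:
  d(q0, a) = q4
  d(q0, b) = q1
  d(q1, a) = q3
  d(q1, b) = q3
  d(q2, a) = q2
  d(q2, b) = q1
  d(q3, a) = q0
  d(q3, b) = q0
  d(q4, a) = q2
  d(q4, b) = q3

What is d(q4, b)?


Looking up transition d(q4, b)

q3


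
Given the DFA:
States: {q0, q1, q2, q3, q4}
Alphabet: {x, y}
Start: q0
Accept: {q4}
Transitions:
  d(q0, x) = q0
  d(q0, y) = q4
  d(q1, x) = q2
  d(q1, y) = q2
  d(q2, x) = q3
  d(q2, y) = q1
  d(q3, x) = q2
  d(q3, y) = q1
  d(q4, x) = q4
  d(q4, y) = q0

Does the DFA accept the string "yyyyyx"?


Trace: q0 -> q4 -> q0 -> q4 -> q0 -> q4 -> q4
Final state: q4
Accept states: {q4}

Yes, accepted (final state q4 is an accept state)


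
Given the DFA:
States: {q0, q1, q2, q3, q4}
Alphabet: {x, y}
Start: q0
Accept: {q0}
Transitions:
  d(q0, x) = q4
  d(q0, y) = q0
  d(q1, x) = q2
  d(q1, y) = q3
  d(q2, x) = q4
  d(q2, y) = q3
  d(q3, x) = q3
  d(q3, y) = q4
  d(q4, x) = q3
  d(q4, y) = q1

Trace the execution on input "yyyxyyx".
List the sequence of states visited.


Input: yyyxyyx
d(q0, y) = q0
d(q0, y) = q0
d(q0, y) = q0
d(q0, x) = q4
d(q4, y) = q1
d(q1, y) = q3
d(q3, x) = q3


q0 -> q0 -> q0 -> q0 -> q4 -> q1 -> q3 -> q3


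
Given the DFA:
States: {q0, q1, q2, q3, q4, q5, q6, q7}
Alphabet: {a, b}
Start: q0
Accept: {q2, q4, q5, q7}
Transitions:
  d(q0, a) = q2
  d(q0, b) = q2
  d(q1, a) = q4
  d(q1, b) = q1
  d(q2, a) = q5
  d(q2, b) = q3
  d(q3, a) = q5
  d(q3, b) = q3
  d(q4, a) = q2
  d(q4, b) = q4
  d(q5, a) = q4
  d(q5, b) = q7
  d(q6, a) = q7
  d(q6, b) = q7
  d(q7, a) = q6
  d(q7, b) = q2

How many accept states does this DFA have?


Accept states listed: {q2, q4, q5, q7}
Counting: q2(1) q4(2) q5(3) q7(4)

4


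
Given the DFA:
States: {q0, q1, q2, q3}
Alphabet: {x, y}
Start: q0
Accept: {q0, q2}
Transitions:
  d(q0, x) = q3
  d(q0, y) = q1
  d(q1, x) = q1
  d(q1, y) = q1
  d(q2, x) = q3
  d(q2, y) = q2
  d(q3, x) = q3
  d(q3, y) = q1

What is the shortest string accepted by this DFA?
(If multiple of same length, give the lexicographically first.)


BFS by string length (lex-first path to each state shown):
  len 0: q0<-""
Found accept state at length 0.

"" (empty string)


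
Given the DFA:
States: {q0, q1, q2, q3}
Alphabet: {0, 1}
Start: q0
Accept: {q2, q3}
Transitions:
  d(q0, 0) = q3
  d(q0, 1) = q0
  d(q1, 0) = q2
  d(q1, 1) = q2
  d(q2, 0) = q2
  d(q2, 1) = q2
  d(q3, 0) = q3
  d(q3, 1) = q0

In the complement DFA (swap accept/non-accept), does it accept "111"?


Trace: q0 -> q0 -> q0 -> q0
Final: q0
Original accept: {q2, q3}
Complement: q0 is not in original accept

Yes, complement accepts (original rejects)


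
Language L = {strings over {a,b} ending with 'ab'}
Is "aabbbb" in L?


last two symbols = 'bb'

No, "aabbbb" is not in L


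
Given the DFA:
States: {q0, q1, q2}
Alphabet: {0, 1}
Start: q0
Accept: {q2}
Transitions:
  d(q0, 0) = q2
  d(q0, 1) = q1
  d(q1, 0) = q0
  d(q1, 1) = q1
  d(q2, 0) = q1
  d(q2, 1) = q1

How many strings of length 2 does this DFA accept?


Enumerating all length-2 strings:
  "00" -> q1 [reject]
  "01" -> q1 [reject]
  "10" -> q0 [reject]
  "11" -> q1 [reject]

0 out of 4


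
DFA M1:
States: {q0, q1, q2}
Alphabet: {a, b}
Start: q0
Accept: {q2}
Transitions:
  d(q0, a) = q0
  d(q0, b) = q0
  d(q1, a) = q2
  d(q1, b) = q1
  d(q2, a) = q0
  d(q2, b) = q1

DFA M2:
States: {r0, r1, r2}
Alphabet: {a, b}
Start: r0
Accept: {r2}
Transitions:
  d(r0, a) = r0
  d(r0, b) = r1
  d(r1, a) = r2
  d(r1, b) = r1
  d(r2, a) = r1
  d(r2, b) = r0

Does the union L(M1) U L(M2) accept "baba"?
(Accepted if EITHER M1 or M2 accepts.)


M1: final=q0 accepted=False
M2: final=r0 accepted=False

No, union rejects (neither accepts)


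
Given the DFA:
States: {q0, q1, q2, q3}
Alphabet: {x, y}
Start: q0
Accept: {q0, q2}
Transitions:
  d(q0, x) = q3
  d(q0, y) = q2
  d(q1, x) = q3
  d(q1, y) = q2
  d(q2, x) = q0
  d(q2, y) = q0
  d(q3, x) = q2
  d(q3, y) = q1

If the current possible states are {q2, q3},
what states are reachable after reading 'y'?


Apply transition on 'y' from each current state:
  d(q2, y) = q0
  d(q3, y) = q1

{q0, q1}


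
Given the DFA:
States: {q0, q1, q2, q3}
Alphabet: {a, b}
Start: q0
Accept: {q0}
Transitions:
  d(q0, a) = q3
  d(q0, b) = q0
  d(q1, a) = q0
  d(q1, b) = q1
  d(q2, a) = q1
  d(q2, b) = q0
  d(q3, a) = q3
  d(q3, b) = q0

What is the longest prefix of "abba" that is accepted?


Run the DFA, marking each prefix where the state is accepting:
  "" -> q0 [accept]
  "a" -> q3 [reject]
  "ab" -> q0 [accept]
  "abb" -> q0 [accept]
  "abba" -> q3 [reject]

"abb"


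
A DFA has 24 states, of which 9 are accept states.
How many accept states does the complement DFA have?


Complement swaps accept and non-accept states.
24 - 9 = 15

15


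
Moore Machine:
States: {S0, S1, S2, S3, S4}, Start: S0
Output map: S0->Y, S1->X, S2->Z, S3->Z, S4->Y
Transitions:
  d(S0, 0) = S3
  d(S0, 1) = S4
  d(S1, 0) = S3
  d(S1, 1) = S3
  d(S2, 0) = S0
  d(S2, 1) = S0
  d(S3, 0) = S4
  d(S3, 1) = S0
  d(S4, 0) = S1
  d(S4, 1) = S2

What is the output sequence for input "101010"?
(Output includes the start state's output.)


Start: S0 (output Y)
  --1--> S4 (output Y)
  --0--> S1 (output X)
  --1--> S3 (output Z)
  --0--> S4 (output Y)
  --1--> S2 (output Z)
  --0--> S0 (output Y)

"YYXZYZY"


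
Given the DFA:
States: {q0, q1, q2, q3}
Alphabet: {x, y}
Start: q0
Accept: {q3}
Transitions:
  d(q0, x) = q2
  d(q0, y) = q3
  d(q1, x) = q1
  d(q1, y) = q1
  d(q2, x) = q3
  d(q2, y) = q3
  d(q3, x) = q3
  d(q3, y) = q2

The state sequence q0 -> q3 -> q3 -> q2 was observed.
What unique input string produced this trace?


Trace back each transition to find the symbol:
  q0 --[y]--> q3
  q3 --[x]--> q3
  q3 --[y]--> q2

"yxy"


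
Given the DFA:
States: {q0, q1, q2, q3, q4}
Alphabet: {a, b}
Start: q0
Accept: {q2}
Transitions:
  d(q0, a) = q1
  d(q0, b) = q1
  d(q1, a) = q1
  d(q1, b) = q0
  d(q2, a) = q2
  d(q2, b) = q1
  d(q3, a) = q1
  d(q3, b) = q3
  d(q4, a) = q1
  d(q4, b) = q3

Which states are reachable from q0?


BFS from q0:
  layer 0: {q0}
  layer 1: {q1}

{q0, q1}


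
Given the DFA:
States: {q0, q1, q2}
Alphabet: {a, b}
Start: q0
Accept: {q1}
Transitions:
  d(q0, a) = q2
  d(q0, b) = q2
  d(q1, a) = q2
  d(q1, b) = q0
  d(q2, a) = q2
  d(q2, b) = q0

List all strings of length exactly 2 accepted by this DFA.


All strings of length 2: 4 total
Accepted: 0

None


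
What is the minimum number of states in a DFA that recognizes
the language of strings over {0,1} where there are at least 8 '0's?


States: count = 0, 1, ..., 7, and a final '>= 8' state.
Total: 8 + 1 = 9. Accept = '>= 8' state.

9


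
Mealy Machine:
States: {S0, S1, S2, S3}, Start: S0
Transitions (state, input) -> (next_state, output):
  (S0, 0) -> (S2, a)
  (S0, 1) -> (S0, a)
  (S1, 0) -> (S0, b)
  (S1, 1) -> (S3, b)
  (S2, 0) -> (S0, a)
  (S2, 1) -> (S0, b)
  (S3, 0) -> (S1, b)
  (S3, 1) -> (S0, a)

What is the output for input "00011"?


Step-by-step:
  (S0, 0) -> (S2, a)
  (S2, 0) -> (S0, a)
  (S0, 0) -> (S2, a)
  (S2, 1) -> (S0, b)
  (S0, 1) -> (S0, a)

"aaaba"


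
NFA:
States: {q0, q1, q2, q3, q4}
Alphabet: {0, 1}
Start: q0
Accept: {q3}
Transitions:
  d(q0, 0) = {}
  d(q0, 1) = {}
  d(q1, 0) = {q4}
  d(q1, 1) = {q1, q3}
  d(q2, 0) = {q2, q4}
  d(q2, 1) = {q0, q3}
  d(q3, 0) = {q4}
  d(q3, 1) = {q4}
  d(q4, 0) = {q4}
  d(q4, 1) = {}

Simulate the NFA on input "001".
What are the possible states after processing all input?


Start: {q0}
  --0--> {}
  --0--> {}
  --1--> {}

{} (empty set, no valid transitions)


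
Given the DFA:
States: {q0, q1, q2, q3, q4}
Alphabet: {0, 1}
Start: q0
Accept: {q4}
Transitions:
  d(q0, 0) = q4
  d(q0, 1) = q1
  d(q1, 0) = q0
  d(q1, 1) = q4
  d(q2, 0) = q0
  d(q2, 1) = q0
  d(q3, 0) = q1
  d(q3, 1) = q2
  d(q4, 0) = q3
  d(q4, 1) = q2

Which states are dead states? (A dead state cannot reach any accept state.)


Forward reachability from each state:
  q0 -> reaches accept state q4 (live)
  q1 -> reaches accept state q4 (live)
  q2 -> reaches accept state q4 (live)
  q3 -> reaches accept state q4 (live)
  q4 -> reaches accept state q4 (live)

None (all states can reach an accept state)


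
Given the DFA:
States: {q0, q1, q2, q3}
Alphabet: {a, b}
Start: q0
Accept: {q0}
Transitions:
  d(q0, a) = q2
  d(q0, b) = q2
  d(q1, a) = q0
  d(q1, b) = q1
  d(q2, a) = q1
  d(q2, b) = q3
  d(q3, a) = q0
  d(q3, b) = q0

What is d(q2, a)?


Looking up transition d(q2, a)

q1


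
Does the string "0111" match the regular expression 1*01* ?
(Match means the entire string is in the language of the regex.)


|string| = 4; first = '0'; last = '1'

Yes, "0111" matches 1*01*


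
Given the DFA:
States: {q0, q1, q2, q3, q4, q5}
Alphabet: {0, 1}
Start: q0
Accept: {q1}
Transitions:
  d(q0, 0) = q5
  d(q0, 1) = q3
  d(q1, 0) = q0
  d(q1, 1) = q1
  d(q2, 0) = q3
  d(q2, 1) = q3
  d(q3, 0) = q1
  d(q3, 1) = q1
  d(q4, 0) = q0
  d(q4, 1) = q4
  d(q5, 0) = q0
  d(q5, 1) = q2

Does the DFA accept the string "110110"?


Trace: q0 -> q3 -> q1 -> q0 -> q3 -> q1 -> q0
Final state: q0
Accept states: {q1}

No, rejected (final state q0 is not an accept state)


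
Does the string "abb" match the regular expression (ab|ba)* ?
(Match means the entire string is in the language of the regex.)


|string| = 3; first = 'a'; last = 'b'

No, "abb" does not match (ab|ba)*


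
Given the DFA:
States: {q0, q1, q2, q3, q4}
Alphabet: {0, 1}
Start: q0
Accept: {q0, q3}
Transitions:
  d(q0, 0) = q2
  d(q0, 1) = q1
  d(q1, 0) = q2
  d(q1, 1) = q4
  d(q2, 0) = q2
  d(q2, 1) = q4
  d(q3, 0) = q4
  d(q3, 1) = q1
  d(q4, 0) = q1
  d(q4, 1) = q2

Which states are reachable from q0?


BFS from q0:
  layer 0: {q0}
  layer 1: {q1, q2}
  layer 2: {q4}

{q0, q1, q2, q4}


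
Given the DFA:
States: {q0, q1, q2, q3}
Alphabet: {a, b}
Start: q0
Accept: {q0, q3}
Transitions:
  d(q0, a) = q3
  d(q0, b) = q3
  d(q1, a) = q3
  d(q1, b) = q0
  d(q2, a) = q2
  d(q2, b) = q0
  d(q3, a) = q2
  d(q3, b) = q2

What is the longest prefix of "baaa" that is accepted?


Run the DFA, marking each prefix where the state is accepting:
  "" -> q0 [accept]
  "b" -> q3 [accept]
  "ba" -> q2 [reject]
  "baa" -> q2 [reject]
  "baaa" -> q2 [reject]

"b"


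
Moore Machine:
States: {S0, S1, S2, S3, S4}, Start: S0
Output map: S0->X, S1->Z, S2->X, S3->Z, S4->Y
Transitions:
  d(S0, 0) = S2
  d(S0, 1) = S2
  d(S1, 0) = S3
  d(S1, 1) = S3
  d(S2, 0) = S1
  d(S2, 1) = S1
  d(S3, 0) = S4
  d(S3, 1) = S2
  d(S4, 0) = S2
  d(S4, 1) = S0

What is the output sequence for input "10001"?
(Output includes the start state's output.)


Start: S0 (output X)
  --1--> S2 (output X)
  --0--> S1 (output Z)
  --0--> S3 (output Z)
  --0--> S4 (output Y)
  --1--> S0 (output X)

"XXZZYX"


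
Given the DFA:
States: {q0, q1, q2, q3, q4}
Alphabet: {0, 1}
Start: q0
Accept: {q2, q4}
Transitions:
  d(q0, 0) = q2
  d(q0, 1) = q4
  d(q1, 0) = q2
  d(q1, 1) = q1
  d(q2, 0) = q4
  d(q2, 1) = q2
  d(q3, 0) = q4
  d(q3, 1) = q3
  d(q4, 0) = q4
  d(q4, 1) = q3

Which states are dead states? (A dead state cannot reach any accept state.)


Forward reachability from each state:
  q0 -> reaches accept state q2 (live)
  q1 -> reaches accept state q2 (live)
  q2 -> reaches accept state q2 (live)
  q3 -> reaches accept state q4 (live)
  q4 -> reaches accept state q4 (live)

None (all states can reach an accept state)


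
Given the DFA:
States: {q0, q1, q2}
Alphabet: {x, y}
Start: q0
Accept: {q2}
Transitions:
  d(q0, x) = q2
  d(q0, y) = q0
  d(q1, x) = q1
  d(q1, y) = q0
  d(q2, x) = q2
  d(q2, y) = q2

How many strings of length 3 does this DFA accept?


Enumerating all length-3 strings:
  "xxx" -> q2 [accept]
  "xxy" -> q2 [accept]
  "xyx" -> q2 [accept]
  "xyy" -> q2 [accept]
  "yxx" -> q2 [accept]
  "yxy" -> q2 [accept]
  "yyx" -> q2 [accept]
  "yyy" -> q0 [reject]

7 out of 8


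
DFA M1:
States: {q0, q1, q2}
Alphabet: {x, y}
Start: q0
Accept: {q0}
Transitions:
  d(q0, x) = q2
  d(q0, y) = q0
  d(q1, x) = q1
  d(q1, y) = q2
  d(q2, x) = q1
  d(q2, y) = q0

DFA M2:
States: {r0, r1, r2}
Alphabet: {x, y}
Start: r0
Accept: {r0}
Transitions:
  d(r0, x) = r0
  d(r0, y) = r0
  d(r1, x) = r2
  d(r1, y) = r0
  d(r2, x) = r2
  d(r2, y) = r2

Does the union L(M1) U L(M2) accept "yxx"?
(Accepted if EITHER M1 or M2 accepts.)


M1: final=q1 accepted=False
M2: final=r0 accepted=True

Yes, union accepts
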